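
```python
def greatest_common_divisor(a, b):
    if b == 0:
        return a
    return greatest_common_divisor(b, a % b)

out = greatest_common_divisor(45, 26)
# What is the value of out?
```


greatest_common_divisor(45, 26)
= greatest_common_divisor(26, 45 % 26) = greatest_common_divisor(26, 19)
= greatest_common_divisor(19, 26 % 19) = greatest_common_divisor(19, 7)
= greatest_common_divisor(7, 19 % 7) = greatest_common_divisor(7, 5)
= greatest_common_divisor(5, 7 % 5) = greatest_common_divisor(5, 2)
= greatest_common_divisor(2, 5 % 2) = greatest_common_divisor(2, 1)
= greatest_common_divisor(1, 2 % 1) = greatest_common_divisor(1, 0)
b == 0, return a = 1


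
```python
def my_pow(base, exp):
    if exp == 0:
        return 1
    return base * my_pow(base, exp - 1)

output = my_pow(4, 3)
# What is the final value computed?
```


my_pow(4, 3)
= 4 * my_pow(4, 2)
= 4 * 4 * my_pow(4, 1)
= 4 * 4 * 4 * my_pow(4, 0)
= 4 * 4 * 4 * 1
= 64


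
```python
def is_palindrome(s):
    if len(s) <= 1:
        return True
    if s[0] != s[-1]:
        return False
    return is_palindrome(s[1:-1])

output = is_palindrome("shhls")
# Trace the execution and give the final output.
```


is_palindrome("shhls")
"shhls": s[0]='s' == s[-1]='s' -> is_palindrome("hhl")
"hhl": s[0]='h' != s[-1]='l' -> False
= False


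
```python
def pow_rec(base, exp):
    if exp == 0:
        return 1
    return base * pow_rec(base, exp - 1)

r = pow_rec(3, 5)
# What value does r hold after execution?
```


pow_rec(3, 5)
= 3 * pow_rec(3, 4)
= 3 * 3 * pow_rec(3, 3)
= 3 * 3 * 3 * pow_rec(3, 2)
= 3 * 3 * 3 * 3 * pow_rec(3, 1)
= 3 * 3 * 3 * 3 * 3 * pow_rec(3, 0)
= 3 * 3 * 3 * 3 * 3 * 1
= 243


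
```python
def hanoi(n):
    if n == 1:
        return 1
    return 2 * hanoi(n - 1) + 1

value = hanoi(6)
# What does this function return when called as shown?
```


hanoi(6)
= 2 * hanoi(5) + 1
= 2 * (2 * hanoi(4) + 1) + 1
= 2 * (2 * (2 * hanoi(3) + 1) + 1) + 1
= 2 * (2 * (2 * (2 * hanoi(2) + 1) + 1) + 1) + 1
= 2 * (2 * (2 * (2 * (2 * hanoi(1) + 1) + 1) + 1) + 1) + 1
Now compute bottom-up:
hanoi(1) = 1
hanoi(2) = 2 * 1 + 1 = 3
hanoi(3) = 2 * 3 + 1 = 7
hanoi(4) = 2 * 7 + 1 = 15
hanoi(5) = 2 * 15 + 1 = 31
hanoi(6) = 2 * 31 + 1 = 63
= 63


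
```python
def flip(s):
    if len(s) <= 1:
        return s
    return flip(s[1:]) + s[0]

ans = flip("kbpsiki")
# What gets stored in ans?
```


flip("kbpsiki")
= flip("bpsiki") + "k"
= flip("psiki") + "b" + "k"
= flip("siki") + "p" + "b" + "k"
= flip("iki") + "s" + "p" + "b" + "k"
= flip("ki") + "i" + "s" + "p" + "b" + "k"
= flip("i") + "k" + "i" + "s" + "p" + "b" + "k"
= "i" + "k" + "i" + "s" + "p" + "b" + "k"
= "ikispbk"


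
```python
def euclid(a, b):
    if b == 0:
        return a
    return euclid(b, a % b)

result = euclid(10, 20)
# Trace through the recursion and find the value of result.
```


euclid(10, 20)
= euclid(20, 10 % 20) = euclid(20, 10)
= euclid(10, 20 % 10) = euclid(10, 0)
b == 0, return a = 10


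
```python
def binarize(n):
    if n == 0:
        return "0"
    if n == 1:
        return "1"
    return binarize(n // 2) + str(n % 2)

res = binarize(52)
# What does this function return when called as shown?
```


binarize(52)
= binarize(26) + "0"
= binarize(13) + "0" + "0"
= binarize(6) + "1" + "0" + "0"
= binarize(3) + "0" + "1" + "0" + "0"
= binarize(1) + "1" + "0" + "1" + "0" + "0"
= "1" + "1" + "0" + "1" + "0" + "0"
= "110100"


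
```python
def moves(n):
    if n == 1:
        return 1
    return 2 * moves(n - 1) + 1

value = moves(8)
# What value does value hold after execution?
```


moves(8)
= 2 * moves(7) + 1
= 2 * (2 * moves(6) + 1) + 1
= 2 * (2 * (2 * moves(5) + 1) + 1) + 1
= 2 * (2 * (2 * (2 * moves(4) + 1) + 1) + 1) + 1
= 2 * (2 * (2 * (2 * (2 * moves(3) + 1) + 1) + 1) + 1) + 1
= 2 * (2 * (2 * (2 * (2 * (2 * moves(2) + 1) + 1) + 1) + 1) + 1) + 1
= 2 * (2 * (2 * (2 * (2 * (2 * (2 * moves(1) + 1) + 1) + 1) + 1) + 1) + 1) + 1
Now compute bottom-up:
moves(1) = 1
moves(2) = 2 * 1 + 1 = 3
moves(3) = 2 * 3 + 1 = 7
moves(4) = 2 * 7 + 1 = 15
moves(5) = 2 * 15 + 1 = 31
moves(6) = 2 * 31 + 1 = 63
moves(7) = 2 * 63 + 1 = 127
moves(8) = 2 * 127 + 1 = 255
= 255


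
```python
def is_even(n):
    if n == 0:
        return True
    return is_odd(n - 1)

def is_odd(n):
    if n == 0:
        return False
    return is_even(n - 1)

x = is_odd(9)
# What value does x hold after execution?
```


is_odd(9)
= is_even(8)
= is_odd(7)
= is_even(6)
= is_odd(5)
= is_even(4)
= is_odd(3)
= is_even(2)
= is_odd(1)
= is_even(0)
n == 0: return True
= True


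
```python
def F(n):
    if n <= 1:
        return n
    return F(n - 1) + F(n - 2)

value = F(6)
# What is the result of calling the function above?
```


F(6)
= F(5) + F(4)
= (F(4) + F(3)) + F(4)
Computing bottom-up: F(0)=0, F(1)=1, F(2)=1, F(3)=2, F(4)=3, F(5)=5, F(6)=8
= 8


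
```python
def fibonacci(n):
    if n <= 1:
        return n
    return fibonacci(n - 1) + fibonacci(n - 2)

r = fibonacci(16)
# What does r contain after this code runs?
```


fibonacci(16)
= fibonacci(15) + fibonacci(14)
= (fibonacci(14) + fibonacci(13)) + fibonacci(14)
Computing bottom-up: fibonacci(0)=0, fibonacci(1)=1, fibonacci(2)=1, fibonacci(3)=2, fibonacci(4)=3, fibonacci(5)=5, fibonacci(6)=8, fibonacci(7)=13, fibonacci(8)=21, fibonacci(9)=34, fibonacci(10)=55, fibonacci(11)=89, fibonacci(12)=144, fibonacci(13)=233, fibonacci(14)=377, fibonacci(15)=610, fibonacci(16)=987
= 987


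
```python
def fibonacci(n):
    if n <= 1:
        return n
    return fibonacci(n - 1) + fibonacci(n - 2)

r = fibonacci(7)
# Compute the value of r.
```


fibonacci(7)
= fibonacci(6) + fibonacci(5)
= (fibonacci(5) + fibonacci(4)) + fibonacci(5)
Computing bottom-up: fibonacci(0)=0, fibonacci(1)=1, fibonacci(2)=1, fibonacci(3)=2, fibonacci(4)=3, fibonacci(5)=5, fibonacci(6)=8, fibonacci(7)=13
= 13


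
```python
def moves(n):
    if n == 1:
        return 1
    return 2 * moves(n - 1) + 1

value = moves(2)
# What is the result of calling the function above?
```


moves(2)
= 2 * moves(1) + 1
Now compute bottom-up:
moves(1) = 1
moves(2) = 2 * 1 + 1 = 3
= 3


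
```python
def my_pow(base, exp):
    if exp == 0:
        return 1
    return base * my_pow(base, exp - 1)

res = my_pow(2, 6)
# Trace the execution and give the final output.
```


my_pow(2, 6)
= 2 * my_pow(2, 5)
= 2 * 2 * my_pow(2, 4)
= 2 * 2 * 2 * my_pow(2, 3)
= 2 * 2 * 2 * 2 * my_pow(2, 2)
= 2 * 2 * 2 * 2 * 2 * my_pow(2, 1)
= 2 * 2 * 2 * 2 * 2 * 2 * my_pow(2, 0)
= 2 * 2 * 2 * 2 * 2 * 2 * 1
= 64


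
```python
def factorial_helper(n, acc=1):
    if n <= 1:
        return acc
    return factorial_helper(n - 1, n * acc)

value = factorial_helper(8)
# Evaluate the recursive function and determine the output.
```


factorial_helper(8, 1)
= factorial_helper(7, 8 * 1) = factorial_helper(7, 8)
= factorial_helper(6, 7 * 8) = factorial_helper(6, 56)
= factorial_helper(5, 6 * 56) = factorial_helper(5, 336)
= factorial_helper(4, 5 * 336) = factorial_helper(4, 1680)
= factorial_helper(3, 4 * 1680) = factorial_helper(3, 6720)
= factorial_helper(2, 3 * 6720) = factorial_helper(2, 20160)
= factorial_helper(1, 2 * 20160) = factorial_helper(1, 40320)
n <= 1, return acc = 40320


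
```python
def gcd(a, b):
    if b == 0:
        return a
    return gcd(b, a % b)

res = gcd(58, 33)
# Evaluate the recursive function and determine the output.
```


gcd(58, 33)
= gcd(33, 58 % 33) = gcd(33, 25)
= gcd(25, 33 % 25) = gcd(25, 8)
= gcd(8, 25 % 8) = gcd(8, 1)
= gcd(1, 8 % 1) = gcd(1, 0)
b == 0, return a = 1


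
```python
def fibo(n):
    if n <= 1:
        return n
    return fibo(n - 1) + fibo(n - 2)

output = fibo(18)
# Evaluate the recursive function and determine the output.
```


fibo(18)
= fibo(17) + fibo(16)
= (fibo(16) + fibo(15)) + fibo(16)
Computing bottom-up: fibo(0)=0, fibo(1)=1, fibo(2)=1, fibo(3)=2, fibo(4)=3, fibo(5)=5, fibo(6)=8, fibo(7)=13, fibo(8)=21, fibo(9)=34, fibo(10)=55, fibo(11)=89, fibo(12)=144, fibo(13)=233, fibo(14)=377, fibo(15)=610, fibo(16)=987, fibo(17)=1597, fibo(18)=2584
= 2584


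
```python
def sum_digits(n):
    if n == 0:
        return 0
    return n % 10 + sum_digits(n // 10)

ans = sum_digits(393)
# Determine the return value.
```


sum_digits(393)
= 3 + sum_digits(39)
= 3 + 9 + sum_digits(3)
= 3 + 9 + 3 + sum_digits(0)
= 3 + 9 + 3 + 0
= 15


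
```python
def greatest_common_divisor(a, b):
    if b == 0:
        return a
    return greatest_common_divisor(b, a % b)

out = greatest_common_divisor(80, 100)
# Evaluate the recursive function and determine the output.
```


greatest_common_divisor(80, 100)
= greatest_common_divisor(100, 80 % 100) = greatest_common_divisor(100, 80)
= greatest_common_divisor(80, 100 % 80) = greatest_common_divisor(80, 20)
= greatest_common_divisor(20, 80 % 20) = greatest_common_divisor(20, 0)
b == 0, return a = 20


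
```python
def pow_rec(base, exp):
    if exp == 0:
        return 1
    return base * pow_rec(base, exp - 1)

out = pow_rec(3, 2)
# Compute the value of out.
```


pow_rec(3, 2)
= 3 * pow_rec(3, 1)
= 3 * 3 * pow_rec(3, 0)
= 3 * 3 * 1
= 9


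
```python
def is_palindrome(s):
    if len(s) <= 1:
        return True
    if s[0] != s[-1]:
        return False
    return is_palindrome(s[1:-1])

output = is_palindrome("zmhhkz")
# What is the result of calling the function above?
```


is_palindrome("zmhhkz")
"zmhhkz": s[0]='z' == s[-1]='z' -> is_palindrome("mhhk")
"mhhk": s[0]='m' != s[-1]='k' -> False
= False


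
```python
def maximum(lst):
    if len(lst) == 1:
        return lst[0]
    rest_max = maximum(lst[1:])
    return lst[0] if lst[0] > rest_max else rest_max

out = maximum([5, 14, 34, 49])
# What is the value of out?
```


maximum([5, 14, 34, 49])
= compare 5 with maximum([14, 34, 49])
= compare 14 with maximum([34, 49])
= compare 34 with maximum([49])
Base: maximum([49]) = 49
compare 34 with 49: max = 49
compare 14 with 49: max = 49
compare 5 with 49: max = 49
= 49


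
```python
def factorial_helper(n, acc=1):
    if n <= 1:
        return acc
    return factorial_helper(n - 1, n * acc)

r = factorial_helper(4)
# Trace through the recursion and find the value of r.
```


factorial_helper(4, 1)
= factorial_helper(3, 4 * 1) = factorial_helper(3, 4)
= factorial_helper(2, 3 * 4) = factorial_helper(2, 12)
= factorial_helper(1, 2 * 12) = factorial_helper(1, 24)
n <= 1, return acc = 24


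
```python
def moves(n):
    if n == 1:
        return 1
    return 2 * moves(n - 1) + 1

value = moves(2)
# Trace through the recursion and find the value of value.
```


moves(2)
= 2 * moves(1) + 1
Now compute bottom-up:
moves(1) = 1
moves(2) = 2 * 1 + 1 = 3
= 3


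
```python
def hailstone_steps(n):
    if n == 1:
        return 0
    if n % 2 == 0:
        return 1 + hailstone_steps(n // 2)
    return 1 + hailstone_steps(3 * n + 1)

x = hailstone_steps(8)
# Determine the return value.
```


hailstone_steps(8)
8 is even -> hailstone_steps(4)
4 is even -> hailstone_steps(2)
2 is even -> hailstone_steps(1)
Reached 1 after 3 steps
= 3


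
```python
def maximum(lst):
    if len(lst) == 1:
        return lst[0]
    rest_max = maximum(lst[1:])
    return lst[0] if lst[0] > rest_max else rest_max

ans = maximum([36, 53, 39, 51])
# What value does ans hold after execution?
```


maximum([36, 53, 39, 51])
= compare 36 with maximum([53, 39, 51])
= compare 53 with maximum([39, 51])
= compare 39 with maximum([51])
Base: maximum([51]) = 51
compare 39 with 51: max = 51
compare 53 with 51: max = 53
compare 36 with 53: max = 53
= 53


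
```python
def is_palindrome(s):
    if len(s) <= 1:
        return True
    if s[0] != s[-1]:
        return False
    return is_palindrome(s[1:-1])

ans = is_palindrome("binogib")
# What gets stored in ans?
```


is_palindrome("binogib")
"binogib": s[0]='b' == s[-1]='b' -> is_palindrome("inogi")
"inogi": s[0]='i' == s[-1]='i' -> is_palindrome("nog")
"nog": s[0]='n' != s[-1]='g' -> False
= False


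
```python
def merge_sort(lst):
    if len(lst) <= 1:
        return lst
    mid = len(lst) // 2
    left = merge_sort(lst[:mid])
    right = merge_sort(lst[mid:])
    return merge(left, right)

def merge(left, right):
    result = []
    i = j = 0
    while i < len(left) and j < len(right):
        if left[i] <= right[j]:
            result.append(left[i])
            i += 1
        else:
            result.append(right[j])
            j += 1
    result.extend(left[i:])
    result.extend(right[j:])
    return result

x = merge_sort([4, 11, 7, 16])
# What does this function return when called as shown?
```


merge_sort([4, 11, 7, 16])
Split into [4, 11] and [7, 16]
Left sorted: [4, 11]
Right sorted: [7, 16]
Merge [4, 11] and [7, 16]
= [4, 7, 11, 16]


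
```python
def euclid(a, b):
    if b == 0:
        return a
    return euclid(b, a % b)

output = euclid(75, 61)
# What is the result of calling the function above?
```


euclid(75, 61)
= euclid(61, 75 % 61) = euclid(61, 14)
= euclid(14, 61 % 14) = euclid(14, 5)
= euclid(5, 14 % 5) = euclid(5, 4)
= euclid(4, 5 % 4) = euclid(4, 1)
= euclid(1, 4 % 1) = euclid(1, 0)
b == 0, return a = 1


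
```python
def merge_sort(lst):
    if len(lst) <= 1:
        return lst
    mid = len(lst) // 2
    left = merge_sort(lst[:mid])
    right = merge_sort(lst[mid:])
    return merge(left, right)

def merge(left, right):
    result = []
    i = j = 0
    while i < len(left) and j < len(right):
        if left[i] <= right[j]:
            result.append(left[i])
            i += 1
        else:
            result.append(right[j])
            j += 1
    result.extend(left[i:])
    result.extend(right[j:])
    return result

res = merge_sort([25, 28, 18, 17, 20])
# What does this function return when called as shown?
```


merge_sort([25, 28, 18, 17, 20])
Split into [25, 28] and [18, 17, 20]
Left sorted: [25, 28]
Right sorted: [17, 18, 20]
Merge [25, 28] and [17, 18, 20]
= [17, 18, 20, 25, 28]


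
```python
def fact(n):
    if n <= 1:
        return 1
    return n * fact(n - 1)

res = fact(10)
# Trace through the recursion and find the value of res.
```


fact(10)
= 10 * fact(9)
= 10 * 9 * fact(8)
= 10 * 9 * 8 * fact(7)
= 10 * 9 * 8 * 7 * fact(6)
= 10 * 9 * 8 * 7 * 6 * fact(5)
= 10 * 9 * 8 * 7 * 6 * 5 * fact(4)
= 10 * 9 * 8 * 7 * 6 * 5 * 4 * fact(3)
= 10 * 9 * 8 * 7 * 6 * 5 * 4 * 3 * fact(2)
= 10 * 9 * 8 * 7 * 6 * 5 * 4 * 3 * 2 * fact(1)
= 10 * 9 * 8 * 7 * 6 * 5 * 4 * 3 * 2 * 1
= 3628800


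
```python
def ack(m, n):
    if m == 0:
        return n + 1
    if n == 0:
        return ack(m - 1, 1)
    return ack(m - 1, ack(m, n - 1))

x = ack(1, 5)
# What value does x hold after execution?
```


ack(1, 5)
= ack(0, ack(1, 4))
First compute ack(1, 4) = 6
= ack(0, 6)
= 7


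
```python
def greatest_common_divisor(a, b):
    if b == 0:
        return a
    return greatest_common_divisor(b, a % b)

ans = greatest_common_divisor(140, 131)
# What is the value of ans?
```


greatest_common_divisor(140, 131)
= greatest_common_divisor(131, 140 % 131) = greatest_common_divisor(131, 9)
= greatest_common_divisor(9, 131 % 9) = greatest_common_divisor(9, 5)
= greatest_common_divisor(5, 9 % 5) = greatest_common_divisor(5, 4)
= greatest_common_divisor(4, 5 % 4) = greatest_common_divisor(4, 1)
= greatest_common_divisor(1, 4 % 1) = greatest_common_divisor(1, 0)
b == 0, return a = 1


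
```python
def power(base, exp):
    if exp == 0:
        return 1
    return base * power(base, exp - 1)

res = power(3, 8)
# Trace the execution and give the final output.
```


power(3, 8)
= 3 * power(3, 7)
= 3 * 3 * power(3, 6)
= 3 * 3 * 3 * power(3, 5)
= 3 * 3 * 3 * 3 * power(3, 4)
= 3 * 3 * 3 * 3 * 3 * power(3, 3)
= 3 * 3 * 3 * 3 * 3 * 3 * power(3, 2)
= 3 * 3 * 3 * 3 * 3 * 3 * 3 * power(3, 1)
= 3 * 3 * 3 * 3 * 3 * 3 * 3 * 3 * power(3, 0)
= 3 * 3 * 3 * 3 * 3 * 3 * 3 * 3 * 1
= 6561


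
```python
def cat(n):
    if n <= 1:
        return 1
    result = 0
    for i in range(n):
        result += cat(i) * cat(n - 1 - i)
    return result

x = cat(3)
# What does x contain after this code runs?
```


cat(3)
= sum of cat(i) * cat(3-1-i) for i in 0..2
First compute sub-values bottom-up:
  cat(0) = 1, cat(1) = 1
  cat(2) = 1*1 + 1*1 = 2
Now cat(3):
  cat(0)*cat(2) = 1*2 = 2
  cat(1)*cat(1) = 1*1 = 1
  cat(2)*cat(0) = 2*1 = 2
= 2 + 1 + 2
= 5


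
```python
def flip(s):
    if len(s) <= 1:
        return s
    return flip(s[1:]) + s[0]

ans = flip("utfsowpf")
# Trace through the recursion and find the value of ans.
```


flip("utfsowpf")
= flip("tfsowpf") + "u"
= flip("fsowpf") + "t" + "u"
= flip("sowpf") + "f" + "t" + "u"
= flip("owpf") + "s" + "f" + "t" + "u"
= flip("wpf") + "o" + "s" + "f" + "t" + "u"
= flip("pf") + "w" + "o" + "s" + "f" + "t" + "u"
= flip("f") + "p" + "w" + "o" + "s" + "f" + "t" + "u"
= "f" + "p" + "w" + "o" + "s" + "f" + "t" + "u"
= "fpwosftu"


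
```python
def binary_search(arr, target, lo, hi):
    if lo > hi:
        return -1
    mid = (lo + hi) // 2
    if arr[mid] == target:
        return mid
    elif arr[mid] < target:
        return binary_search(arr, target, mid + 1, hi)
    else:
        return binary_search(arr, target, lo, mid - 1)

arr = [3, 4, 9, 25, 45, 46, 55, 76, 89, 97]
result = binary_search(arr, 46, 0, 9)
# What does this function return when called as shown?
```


binary_search(arr, 46, 0, 9)
lo=0, hi=9, mid=4, arr[mid]=45
45 < 46, search right half
lo=5, hi=9, mid=7, arr[mid]=76
76 > 46, search left half
lo=5, hi=6, mid=5, arr[mid]=46
arr[5] == 46, found at index 5
= 5


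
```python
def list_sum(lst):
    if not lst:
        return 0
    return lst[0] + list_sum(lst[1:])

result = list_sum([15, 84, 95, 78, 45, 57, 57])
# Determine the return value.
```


list_sum([15, 84, 95, 78, 45, 57, 57])
= 15 + list_sum([84, 95, 78, 45, 57, 57])
= 15 + 84 + list_sum([95, 78, 45, 57, 57])
= 15 + 84 + 95 + list_sum([78, 45, 57, 57])
= 15 + 84 + 95 + 78 + list_sum([45, 57, 57])
= 15 + 84 + 95 + 78 + 45 + list_sum([57, 57])
= 15 + 84 + 95 + 78 + 45 + 57 + list_sum([57])
= 15 + 84 + 95 + 78 + 45 + 57 + 57 + list_sum([])
= 15 + 84 + 95 + 78 + 45 + 57 + 57 + 0
= 431


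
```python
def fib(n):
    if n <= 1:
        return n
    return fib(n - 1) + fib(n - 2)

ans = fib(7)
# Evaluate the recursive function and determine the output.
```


fib(7)
= fib(6) + fib(5)
= (fib(5) + fib(4)) + fib(5)
Computing bottom-up: fib(0)=0, fib(1)=1, fib(2)=1, fib(3)=2, fib(4)=3, fib(5)=5, fib(6)=8, fib(7)=13
= 13


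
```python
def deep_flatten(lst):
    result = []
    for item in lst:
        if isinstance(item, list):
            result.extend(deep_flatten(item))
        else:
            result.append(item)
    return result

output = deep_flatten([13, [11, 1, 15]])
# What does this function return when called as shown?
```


deep_flatten([13, [11, 1, 15]])
Processing each element:
  13 is not a list -> append 13
  [11, 1, 15] is a list -> deep_flatten recursively -> [11, 1, 15]
= [13, 11, 1, 15]


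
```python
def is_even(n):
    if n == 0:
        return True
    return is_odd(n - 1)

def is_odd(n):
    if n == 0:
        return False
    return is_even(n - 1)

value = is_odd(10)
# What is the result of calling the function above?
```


is_odd(10)
= is_even(9)
= is_odd(8)
= is_even(7)
= is_odd(6)
= is_even(5)
= is_odd(4)
= is_even(3)
= is_odd(2)
= is_even(1)
= is_odd(0)
n == 0: return False
= False


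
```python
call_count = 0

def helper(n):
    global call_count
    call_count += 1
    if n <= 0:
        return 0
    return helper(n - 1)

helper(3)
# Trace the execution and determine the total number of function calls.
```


helper(3) calls helper(2) calls ... calls helper(0)
Total calls: 3 + 1 (for base case) = 4


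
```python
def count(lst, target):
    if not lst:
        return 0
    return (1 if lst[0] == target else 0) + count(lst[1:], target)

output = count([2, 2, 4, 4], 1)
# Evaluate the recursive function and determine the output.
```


count([2, 2, 4, 4], 1)
lst[0]=2 != 1: 0 + count([2, 4, 4], 1)
lst[0]=2 != 1: 0 + count([4, 4], 1)
lst[0]=4 != 1: 0 + count([4], 1)
lst[0]=4 != 1: 0 + count([], 1)
= 0


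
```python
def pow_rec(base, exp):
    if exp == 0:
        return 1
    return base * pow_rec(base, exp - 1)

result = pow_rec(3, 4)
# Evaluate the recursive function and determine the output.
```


pow_rec(3, 4)
= 3 * pow_rec(3, 3)
= 3 * 3 * pow_rec(3, 2)
= 3 * 3 * 3 * pow_rec(3, 1)
= 3 * 3 * 3 * 3 * pow_rec(3, 0)
= 3 * 3 * 3 * 3 * 1
= 81


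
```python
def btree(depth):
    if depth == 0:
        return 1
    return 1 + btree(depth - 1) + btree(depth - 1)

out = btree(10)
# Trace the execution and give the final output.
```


btree(10)
= 1 + btree(9) + btree(9)
= 1 + 2 * btree(9)
btree(k) = 2^(k+1) - 1
btree(0) = 1
btree(1) = 3
btree(2) = 7
btree(3) = 15
btree(4) = 31
btree(10) = 2^11 - 1 = 2047


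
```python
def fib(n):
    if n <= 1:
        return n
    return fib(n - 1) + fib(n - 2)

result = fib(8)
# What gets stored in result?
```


fib(8)
= fib(7) + fib(6)
= (fib(6) + fib(5)) + fib(6)
Computing bottom-up: fib(0)=0, fib(1)=1, fib(2)=1, fib(3)=2, fib(4)=3, fib(5)=5, fib(6)=8, fib(7)=13, fib(8)=21
= 21


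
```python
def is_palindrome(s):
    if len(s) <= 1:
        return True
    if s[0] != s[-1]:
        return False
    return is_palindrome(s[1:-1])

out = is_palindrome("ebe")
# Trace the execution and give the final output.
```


is_palindrome("ebe")
"ebe": s[0]='e' == s[-1]='e' -> is_palindrome("b")
"b": len <= 1 -> True
= True


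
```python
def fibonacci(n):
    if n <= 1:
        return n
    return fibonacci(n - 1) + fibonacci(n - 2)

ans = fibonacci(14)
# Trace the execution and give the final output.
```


fibonacci(14)
= fibonacci(13) + fibonacci(12)
= (fibonacci(12) + fibonacci(11)) + fibonacci(12)
Computing bottom-up: fibonacci(0)=0, fibonacci(1)=1, fibonacci(2)=1, fibonacci(3)=2, fibonacci(4)=3, fibonacci(5)=5, fibonacci(6)=8, fibonacci(7)=13, fibonacci(8)=21, fibonacci(9)=34, fibonacci(10)=55, fibonacci(11)=89, fibonacci(12)=144, fibonacci(13)=233, fibonacci(14)=377
= 377


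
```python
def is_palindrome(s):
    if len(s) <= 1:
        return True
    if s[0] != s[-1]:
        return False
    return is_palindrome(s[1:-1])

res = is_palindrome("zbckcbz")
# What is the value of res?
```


is_palindrome("zbckcbz")
"zbckcbz": s[0]='z' == s[-1]='z' -> is_palindrome("bckcb")
"bckcb": s[0]='b' == s[-1]='b' -> is_palindrome("ckc")
"ckc": s[0]='c' == s[-1]='c' -> is_palindrome("k")
"k": len <= 1 -> True
= True


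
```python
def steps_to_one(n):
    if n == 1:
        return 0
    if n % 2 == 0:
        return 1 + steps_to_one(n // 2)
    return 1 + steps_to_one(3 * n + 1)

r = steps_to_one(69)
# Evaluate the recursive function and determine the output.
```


steps_to_one(69)
69 is odd -> 3*69+1 = 208 -> steps_to_one(208)
208 is even -> steps_to_one(104)
104 is even -> steps_to_one(52)
52 is even -> steps_to_one(26)
26 is even -> steps_to_one(13)
13 is odd -> 3*13+1 = 40 -> steps_to_one(40)
40 is even -> steps_to_one(20)
20 is even -> steps_to_one(10)
10 is even -> steps_to_one(5)
5 is odd -> 3*5+1 = 16 -> steps_to_one(16)
16 is even -> steps_to_one(8)
8 is even -> steps_to_one(4)
4 is even -> steps_to_one(2)
2 is even -> steps_to_one(1)
Reached 1 after 14 steps
= 14


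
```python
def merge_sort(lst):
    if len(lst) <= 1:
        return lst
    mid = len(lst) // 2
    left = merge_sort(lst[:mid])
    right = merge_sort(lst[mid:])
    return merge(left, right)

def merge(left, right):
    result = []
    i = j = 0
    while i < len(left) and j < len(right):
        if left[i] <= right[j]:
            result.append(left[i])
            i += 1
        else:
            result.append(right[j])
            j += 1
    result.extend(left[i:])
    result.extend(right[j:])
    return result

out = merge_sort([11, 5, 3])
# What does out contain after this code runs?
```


merge_sort([11, 5, 3])
Split into [11] and [5, 3]
Left sorted: [11]
Right sorted: [3, 5]
Merge [11] and [3, 5]
= [3, 5, 11]


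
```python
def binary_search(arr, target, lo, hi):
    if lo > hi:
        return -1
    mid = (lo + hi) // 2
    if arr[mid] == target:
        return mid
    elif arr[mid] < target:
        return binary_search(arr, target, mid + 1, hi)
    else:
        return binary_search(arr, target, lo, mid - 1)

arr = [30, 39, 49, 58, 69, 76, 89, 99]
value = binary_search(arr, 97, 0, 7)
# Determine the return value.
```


binary_search(arr, 97, 0, 7)
lo=0, hi=7, mid=3, arr[mid]=58
58 < 97, search right half
lo=4, hi=7, mid=5, arr[mid]=76
76 < 97, search right half
lo=6, hi=7, mid=6, arr[mid]=89
89 < 97, search right half
lo=7, hi=7, mid=7, arr[mid]=99
99 > 97, search left half
lo > hi, target not found, return -1
= -1


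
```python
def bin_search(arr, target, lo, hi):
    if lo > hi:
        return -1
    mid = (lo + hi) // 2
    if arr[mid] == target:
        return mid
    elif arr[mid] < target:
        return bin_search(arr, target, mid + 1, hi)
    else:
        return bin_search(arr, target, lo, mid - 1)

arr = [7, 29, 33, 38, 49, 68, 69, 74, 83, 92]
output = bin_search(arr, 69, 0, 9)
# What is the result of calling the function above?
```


bin_search(arr, 69, 0, 9)
lo=0, hi=9, mid=4, arr[mid]=49
49 < 69, search right half
lo=5, hi=9, mid=7, arr[mid]=74
74 > 69, search left half
lo=5, hi=6, mid=5, arr[mid]=68
68 < 69, search right half
lo=6, hi=6, mid=6, arr[mid]=69
arr[6] == 69, found at index 6
= 6


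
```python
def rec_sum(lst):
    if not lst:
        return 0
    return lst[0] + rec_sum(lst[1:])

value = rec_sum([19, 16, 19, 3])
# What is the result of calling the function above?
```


rec_sum([19, 16, 19, 3])
= 19 + rec_sum([16, 19, 3])
= 19 + 16 + rec_sum([19, 3])
= 19 + 16 + 19 + rec_sum([3])
= 19 + 16 + 19 + 3 + rec_sum([])
= 19 + 16 + 19 + 3 + 0
= 57


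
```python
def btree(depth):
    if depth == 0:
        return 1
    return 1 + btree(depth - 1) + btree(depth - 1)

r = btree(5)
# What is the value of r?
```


btree(5)
= 1 + btree(4) + btree(4)
= 1 + 2 * btree(4)
btree(k) = 2^(k+1) - 1
btree(0) = 1
btree(1) = 3
btree(2) = 7
btree(3) = 15
btree(4) = 31
btree(5) = 2^6 - 1 = 63


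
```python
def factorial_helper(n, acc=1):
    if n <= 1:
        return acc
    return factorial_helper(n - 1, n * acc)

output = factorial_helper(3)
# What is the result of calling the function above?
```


factorial_helper(3, 1)
= factorial_helper(2, 3 * 1) = factorial_helper(2, 3)
= factorial_helper(1, 2 * 3) = factorial_helper(1, 6)
n <= 1, return acc = 6


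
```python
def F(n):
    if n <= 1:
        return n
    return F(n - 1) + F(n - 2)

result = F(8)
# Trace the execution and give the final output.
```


F(8)
= F(7) + F(6)
= (F(6) + F(5)) + F(6)
Computing bottom-up: F(0)=0, F(1)=1, F(2)=1, F(3)=2, F(4)=3, F(5)=5, F(6)=8, F(7)=13, F(8)=21
= 21


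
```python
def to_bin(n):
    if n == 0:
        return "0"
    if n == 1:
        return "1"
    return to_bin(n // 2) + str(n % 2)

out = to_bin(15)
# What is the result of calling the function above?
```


to_bin(15)
= to_bin(7) + "1"
= to_bin(3) + "1" + "1"
= to_bin(1) + "1" + "1" + "1"
= "1" + "1" + "1" + "1"
= "1111"


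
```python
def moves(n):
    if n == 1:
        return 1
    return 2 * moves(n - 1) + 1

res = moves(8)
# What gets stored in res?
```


moves(8)
= 2 * moves(7) + 1
= 2 * (2 * moves(6) + 1) + 1
= 2 * (2 * (2 * moves(5) + 1) + 1) + 1
= 2 * (2 * (2 * (2 * moves(4) + 1) + 1) + 1) + 1
= 2 * (2 * (2 * (2 * (2 * moves(3) + 1) + 1) + 1) + 1) + 1
= 2 * (2 * (2 * (2 * (2 * (2 * moves(2) + 1) + 1) + 1) + 1) + 1) + 1
= 2 * (2 * (2 * (2 * (2 * (2 * (2 * moves(1) + 1) + 1) + 1) + 1) + 1) + 1) + 1
Now compute bottom-up:
moves(1) = 1
moves(2) = 2 * 1 + 1 = 3
moves(3) = 2 * 3 + 1 = 7
moves(4) = 2 * 7 + 1 = 15
moves(5) = 2 * 15 + 1 = 31
moves(6) = 2 * 31 + 1 = 63
moves(7) = 2 * 63 + 1 = 127
moves(8) = 2 * 127 + 1 = 255
= 255


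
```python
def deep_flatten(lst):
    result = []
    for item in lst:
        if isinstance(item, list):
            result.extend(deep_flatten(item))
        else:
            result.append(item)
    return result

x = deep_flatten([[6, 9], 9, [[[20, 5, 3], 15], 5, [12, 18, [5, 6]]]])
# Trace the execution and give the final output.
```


deep_flatten([[6, 9], 9, [[[20, 5, 3], 15], 5, [12, 18, [5, 6]]]])
Processing each element:
  [6, 9] is a list -> deep_flatten recursively -> [6, 9]
  9 is not a list -> append 9
  [[[20, 5, 3], 15], 5, [12, 18, [5, 6]]] is a list -> deep_flatten recursively -> [20, 5, 3, 15, 5, 12, 18, 5, 6]
= [6, 9, 9, 20, 5, 3, 15, 5, 12, 18, 5, 6]


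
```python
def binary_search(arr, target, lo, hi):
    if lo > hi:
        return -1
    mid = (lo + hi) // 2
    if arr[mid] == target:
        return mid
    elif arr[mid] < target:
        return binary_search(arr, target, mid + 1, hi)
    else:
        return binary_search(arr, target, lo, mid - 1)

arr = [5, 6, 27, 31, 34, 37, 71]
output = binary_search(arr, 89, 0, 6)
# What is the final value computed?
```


binary_search(arr, 89, 0, 6)
lo=0, hi=6, mid=3, arr[mid]=31
31 < 89, search right half
lo=4, hi=6, mid=5, arr[mid]=37
37 < 89, search right half
lo=6, hi=6, mid=6, arr[mid]=71
71 < 89, search right half
lo > hi, target not found, return -1
= -1


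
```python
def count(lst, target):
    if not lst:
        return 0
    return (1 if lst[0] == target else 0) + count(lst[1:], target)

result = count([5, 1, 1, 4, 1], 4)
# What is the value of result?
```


count([5, 1, 1, 4, 1], 4)
lst[0]=5 != 4: 0 + count([1, 1, 4, 1], 4)
lst[0]=1 != 4: 0 + count([1, 4, 1], 4)
lst[0]=1 != 4: 0 + count([4, 1], 4)
lst[0]=4 == 4: 1 + count([1], 4)
lst[0]=1 != 4: 0 + count([], 4)
= 1


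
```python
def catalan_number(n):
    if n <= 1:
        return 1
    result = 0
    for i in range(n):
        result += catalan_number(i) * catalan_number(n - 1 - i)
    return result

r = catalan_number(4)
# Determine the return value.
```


catalan_number(4)
= sum of catalan_number(i) * catalan_number(4-1-i) for i in 0..3
First compute sub-values bottom-up:
  catalan_number(0) = 1, catalan_number(1) = 1
  catalan_number(2) = 1*1 + 1*1 = 2
  catalan_number(3) = 1*2 + 1*1 + 2*1 = 5
Now catalan_number(4):
  catalan_number(0)*catalan_number(3) = 1*5 = 5
  catalan_number(1)*catalan_number(2) = 1*2 = 2
  catalan_number(2)*catalan_number(1) = 2*1 = 2
  catalan_number(3)*catalan_number(0) = 5*1 = 5
= 5 + 2 + 2 + 5
= 14


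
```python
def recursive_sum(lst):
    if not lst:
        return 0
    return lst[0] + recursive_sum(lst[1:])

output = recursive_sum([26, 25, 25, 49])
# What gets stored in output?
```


recursive_sum([26, 25, 25, 49])
= 26 + recursive_sum([25, 25, 49])
= 26 + 25 + recursive_sum([25, 49])
= 26 + 25 + 25 + recursive_sum([49])
= 26 + 25 + 25 + 49 + recursive_sum([])
= 26 + 25 + 25 + 49 + 0
= 125


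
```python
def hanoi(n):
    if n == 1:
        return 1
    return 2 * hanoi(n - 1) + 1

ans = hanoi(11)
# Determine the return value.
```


hanoi(11)
= 2 * hanoi(10) + 1
= 2 * (2 * hanoi(9) + 1) + 1
= 2 * (2 * (2 * hanoi(8) + 1) + 1) + 1
= 2 * (2 * (2 * (2 * hanoi(7) + 1) + 1) + 1) + 1
= 2 * (2 * (2 * (2 * (2 * hanoi(6) + 1) + 1) + 1) + 1) + 1
= 2 * (2 * (2 * (2 * (2 * (2 * hanoi(5) + 1) + 1) + 1) + 1) + 1) + 1
= 2 * (2 * (2 * (2 * (2 * (2 * (2 * hanoi(4) + 1) + 1) + 1) + 1) + 1) + 1) + 1
= 2 * (2 * (2 * (2 * (2 * (2 * (2 * (2 * hanoi(3) + 1) + 1) + 1) + 1) + 1) + 1) + 1) + 1
= 2 * (2 * (2 * (2 * (2 * (2 * (2 * (2 * (2 * hanoi(2) + 1) + 1) + 1) + 1) + 1) + 1) + 1) + 1) + 1
= 2 * (2 * (2 * (2 * (2 * (2 * (2 * (2 * (2 * (2 * hanoi(1) + 1) + 1) + 1) + 1) + 1) + 1) + 1) + 1) + 1) + 1
Now compute bottom-up:
hanoi(1) = 1
hanoi(2) = 2 * 1 + 1 = 3
hanoi(3) = 2 * 3 + 1 = 7
hanoi(4) = 2 * 7 + 1 = 15
hanoi(5) = 2 * 15 + 1 = 31
hanoi(6) = 2 * 31 + 1 = 63
hanoi(7) = 2 * 63 + 1 = 127
hanoi(8) = 2 * 127 + 1 = 255
hanoi(9) = 2 * 255 + 1 = 511
hanoi(10) = 2 * 511 + 1 = 1023
hanoi(11) = 2 * 1023 + 1 = 2047
= 2047


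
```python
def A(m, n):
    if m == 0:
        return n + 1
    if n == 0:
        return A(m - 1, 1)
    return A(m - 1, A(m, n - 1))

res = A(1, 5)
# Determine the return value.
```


A(1, 5)
= A(0, A(1, 4))
First compute A(1, 4) = 6
= A(0, 6)
= 7


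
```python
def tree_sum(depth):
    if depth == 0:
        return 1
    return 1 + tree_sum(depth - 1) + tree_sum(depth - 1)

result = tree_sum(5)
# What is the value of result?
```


tree_sum(5)
= 1 + tree_sum(4) + tree_sum(4)
= 1 + 2 * tree_sum(4)
tree_sum(k) = 2^(k+1) - 1
tree_sum(0) = 1
tree_sum(1) = 3
tree_sum(2) = 7
tree_sum(3) = 15
tree_sum(4) = 31
tree_sum(5) = 2^6 - 1 = 63


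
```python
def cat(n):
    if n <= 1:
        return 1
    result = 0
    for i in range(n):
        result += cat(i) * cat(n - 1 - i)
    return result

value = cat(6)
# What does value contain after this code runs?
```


cat(6)
= sum of cat(i) * cat(6-1-i) for i in 0..5
First compute sub-values bottom-up:
  cat(0) = 1, cat(1) = 1
  cat(2) = 1*1 + 1*1 = 2
  cat(3) = 1*2 + 1*1 + 2*1 = 5
  cat(4) = 1*5 + 1*2 + 2*1 + 5*1 = 14
  cat(5) = 1*14 + 1*5 + 2*2 + 5*1 + 14*1 = 42
Now cat(6):
  cat(0)*cat(5) = 1*42 = 42
  cat(1)*cat(4) = 1*14 = 14
  cat(2)*cat(3) = 2*5 = 10
  cat(3)*cat(2) = 5*2 = 10
  cat(4)*cat(1) = 14*1 = 14
  cat(5)*cat(0) = 42*1 = 42
= 42 + 14 + 10 + 10 + 14 + 42
= 132


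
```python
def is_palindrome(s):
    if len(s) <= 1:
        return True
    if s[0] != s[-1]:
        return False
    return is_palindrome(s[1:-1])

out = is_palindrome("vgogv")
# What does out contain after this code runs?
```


is_palindrome("vgogv")
"vgogv": s[0]='v' == s[-1]='v' -> is_palindrome("gog")
"gog": s[0]='g' == s[-1]='g' -> is_palindrome("o")
"o": len <= 1 -> True
= True


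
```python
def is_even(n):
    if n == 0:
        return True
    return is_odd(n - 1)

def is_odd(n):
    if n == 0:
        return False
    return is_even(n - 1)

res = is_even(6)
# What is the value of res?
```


is_even(6)
= is_odd(5)
= is_even(4)
= is_odd(3)
= is_even(2)
= is_odd(1)
= is_even(0)
n == 0: return True
= True


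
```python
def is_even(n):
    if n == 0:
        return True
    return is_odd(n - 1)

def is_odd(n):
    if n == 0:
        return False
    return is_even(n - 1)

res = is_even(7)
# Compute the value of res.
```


is_even(7)
= is_odd(6)
= is_even(5)
= is_odd(4)
= is_even(3)
= is_odd(2)
= is_even(1)
= is_odd(0)
n == 0: return False
= False


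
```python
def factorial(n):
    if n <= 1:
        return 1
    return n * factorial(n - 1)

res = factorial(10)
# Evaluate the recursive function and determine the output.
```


factorial(10)
= 10 * factorial(9)
= 10 * 9 * factorial(8)
= 10 * 9 * 8 * factorial(7)
= 10 * 9 * 8 * 7 * factorial(6)
= 10 * 9 * 8 * 7 * 6 * factorial(5)
= 10 * 9 * 8 * 7 * 6 * 5 * factorial(4)
= 10 * 9 * 8 * 7 * 6 * 5 * 4 * factorial(3)
= 10 * 9 * 8 * 7 * 6 * 5 * 4 * 3 * factorial(2)
= 10 * 9 * 8 * 7 * 6 * 5 * 4 * 3 * 2 * factorial(1)
= 10 * 9 * 8 * 7 * 6 * 5 * 4 * 3 * 2 * 1
= 3628800


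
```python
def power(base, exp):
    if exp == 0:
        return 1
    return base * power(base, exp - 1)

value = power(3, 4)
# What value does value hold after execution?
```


power(3, 4)
= 3 * power(3, 3)
= 3 * 3 * power(3, 2)
= 3 * 3 * 3 * power(3, 1)
= 3 * 3 * 3 * 3 * power(3, 0)
= 3 * 3 * 3 * 3 * 1
= 81


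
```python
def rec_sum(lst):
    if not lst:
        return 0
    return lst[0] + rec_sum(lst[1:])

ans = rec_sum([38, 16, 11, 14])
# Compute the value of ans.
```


rec_sum([38, 16, 11, 14])
= 38 + rec_sum([16, 11, 14])
= 38 + 16 + rec_sum([11, 14])
= 38 + 16 + 11 + rec_sum([14])
= 38 + 16 + 11 + 14 + rec_sum([])
= 38 + 16 + 11 + 14 + 0
= 79


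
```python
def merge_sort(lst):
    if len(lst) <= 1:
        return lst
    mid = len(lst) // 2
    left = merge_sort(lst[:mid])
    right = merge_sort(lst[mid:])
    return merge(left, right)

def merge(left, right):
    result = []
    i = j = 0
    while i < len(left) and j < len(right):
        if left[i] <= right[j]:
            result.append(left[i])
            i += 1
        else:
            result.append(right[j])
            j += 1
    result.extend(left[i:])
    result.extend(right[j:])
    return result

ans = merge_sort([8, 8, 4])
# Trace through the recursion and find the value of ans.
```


merge_sort([8, 8, 4])
Split into [8] and [8, 4]
Left sorted: [8]
Right sorted: [4, 8]
Merge [8] and [4, 8]
= [4, 8, 8]


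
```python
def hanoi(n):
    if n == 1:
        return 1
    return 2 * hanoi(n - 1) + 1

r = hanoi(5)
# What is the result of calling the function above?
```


hanoi(5)
= 2 * hanoi(4) + 1
= 2 * (2 * hanoi(3) + 1) + 1
= 2 * (2 * (2 * hanoi(2) + 1) + 1) + 1
= 2 * (2 * (2 * (2 * hanoi(1) + 1) + 1) + 1) + 1
Now compute bottom-up:
hanoi(1) = 1
hanoi(2) = 2 * 1 + 1 = 3
hanoi(3) = 2 * 3 + 1 = 7
hanoi(4) = 2 * 7 + 1 = 15
hanoi(5) = 2 * 15 + 1 = 31
= 31


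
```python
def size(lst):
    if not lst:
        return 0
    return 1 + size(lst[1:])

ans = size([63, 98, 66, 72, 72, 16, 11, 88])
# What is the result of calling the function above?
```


size([63, 98, 66, 72, 72, 16, 11, 88])
= 1 + size([98, 66, 72, 72, 16, 11, 88])
= 1 + 1 + size([66, 72, 72, 16, 11, 88])
= 1 + 1 + 1 + size([72, 72, 16, 11, 88])
= 1 + 1 + 1 + 1 + size([72, 16, 11, 88])
= 1 + 1 + 1 + 1 + 1 + size([16, 11, 88])
= 1 + 1 + 1 + 1 + 1 + 1 + size([11, 88])
= 1 + 1 + 1 + 1 + 1 + 1 + 1 + size([88])
= 1 + 1 + 1 + 1 + 1 + 1 + 1 + 1 + size([])
= 1 + 1 + 1 + 1 + 1 + 1 + 1 + 1 + 0
= 8


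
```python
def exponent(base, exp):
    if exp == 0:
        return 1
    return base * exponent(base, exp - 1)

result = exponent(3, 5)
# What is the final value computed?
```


exponent(3, 5)
= 3 * exponent(3, 4)
= 3 * 3 * exponent(3, 3)
= 3 * 3 * 3 * exponent(3, 2)
= 3 * 3 * 3 * 3 * exponent(3, 1)
= 3 * 3 * 3 * 3 * 3 * exponent(3, 0)
= 3 * 3 * 3 * 3 * 3 * 1
= 243


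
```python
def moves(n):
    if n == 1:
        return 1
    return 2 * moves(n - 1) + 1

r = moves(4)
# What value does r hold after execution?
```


moves(4)
= 2 * moves(3) + 1
= 2 * (2 * moves(2) + 1) + 1
= 2 * (2 * (2 * moves(1) + 1) + 1) + 1
Now compute bottom-up:
moves(1) = 1
moves(2) = 2 * 1 + 1 = 3
moves(3) = 2 * 3 + 1 = 7
moves(4) = 2 * 7 + 1 = 15
= 15


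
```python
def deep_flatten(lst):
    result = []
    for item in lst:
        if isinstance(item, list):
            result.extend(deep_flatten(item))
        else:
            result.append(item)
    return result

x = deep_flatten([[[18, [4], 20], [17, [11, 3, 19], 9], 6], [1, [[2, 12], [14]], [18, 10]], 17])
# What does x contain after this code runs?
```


deep_flatten([[[18, [4], 20], [17, [11, 3, 19], 9], 6], [1, [[2, 12], [14]], [18, 10]], 17])
Processing each element:
  [[18, [4], 20], [17, [11, 3, 19], 9], 6] is a list -> deep_flatten recursively -> [18, 4, 20, 17, 11, 3, 19, 9, 6]
  [1, [[2, 12], [14]], [18, 10]] is a list -> deep_flatten recursively -> [1, 2, 12, 14, 18, 10]
  17 is not a list -> append 17
= [18, 4, 20, 17, 11, 3, 19, 9, 6, 1, 2, 12, 14, 18, 10, 17]


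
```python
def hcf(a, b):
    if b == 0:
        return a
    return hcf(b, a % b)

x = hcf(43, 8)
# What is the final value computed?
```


hcf(43, 8)
= hcf(8, 43 % 8) = hcf(8, 3)
= hcf(3, 8 % 3) = hcf(3, 2)
= hcf(2, 3 % 2) = hcf(2, 1)
= hcf(1, 2 % 1) = hcf(1, 0)
b == 0, return a = 1


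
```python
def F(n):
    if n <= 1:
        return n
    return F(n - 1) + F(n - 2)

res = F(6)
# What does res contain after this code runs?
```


F(6)
= F(5) + F(4)
= (F(4) + F(3)) + F(4)
Computing bottom-up: F(0)=0, F(1)=1, F(2)=1, F(3)=2, F(4)=3, F(5)=5, F(6)=8
= 8


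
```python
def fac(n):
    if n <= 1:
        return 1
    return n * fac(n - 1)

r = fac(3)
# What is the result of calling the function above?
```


fac(3)
= 3 * fac(2)
= 3 * 2 * fac(1)
= 3 * 2 * 1
= 6


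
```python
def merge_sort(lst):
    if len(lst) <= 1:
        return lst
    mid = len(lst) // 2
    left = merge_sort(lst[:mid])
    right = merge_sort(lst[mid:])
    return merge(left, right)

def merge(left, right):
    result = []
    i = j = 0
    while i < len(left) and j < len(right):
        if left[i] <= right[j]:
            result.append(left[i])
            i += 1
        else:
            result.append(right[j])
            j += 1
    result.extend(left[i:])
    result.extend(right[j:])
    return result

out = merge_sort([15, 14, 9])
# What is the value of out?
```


merge_sort([15, 14, 9])
Split into [15] and [14, 9]
Left sorted: [15]
Right sorted: [9, 14]
Merge [15] and [9, 14]
= [9, 14, 15]
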